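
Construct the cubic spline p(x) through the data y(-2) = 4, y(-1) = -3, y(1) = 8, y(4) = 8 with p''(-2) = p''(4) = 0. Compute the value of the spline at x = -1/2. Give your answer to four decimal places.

Put σ_i = p'' at the i-th knot. Here h = (1, 2, 3) and Δ = (-7, 11/2, 0), so the interior equations h_(i-1)·σ_(i-1) + 2(h_(i-1)+h_i)·σ_i + h_i·σ_(i+1) = 6(Δ_i − Δ_(i-1)) read
  1·σ_0 + 6·σ_1 + 2·σ_2 = 6(Δ_1 - Δ_0) = 75
  2·σ_1 + 10·σ_2 + 3·σ_3 = 6(Δ_2 - Δ_1) = -33
Natural end conditions: σ_0 = σ_3 = 0.
Solving: σ_0 = 0, σ_1 = 102/7, σ_2 = -87/14, σ_3 = 0.
On [-1, 1], p(x) = -3 - 15/7·(x + 1) + 51/7·(x + 1)² - 97/56·(x + 1)³.
With (x + 1) = 1/2: p(-1/2) = -1105/448.

-2.4665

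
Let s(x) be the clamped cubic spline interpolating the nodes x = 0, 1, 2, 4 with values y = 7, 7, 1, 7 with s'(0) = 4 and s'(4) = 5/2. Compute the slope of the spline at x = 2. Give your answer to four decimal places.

-3.3636

Let M_i = s''(x_i). Step sizes h_i = 1, 1, 2; slopes of the chords Δ_i = (y_(i+1) - y_i)/h_i = 0, -6, 3.
  1·M_0 + 4·M_1 + 1·M_2 = 6(Δ_1 - Δ_0) = -36
  1·M_1 + 6·M_2 + 2·M_3 = 6(Δ_2 - Δ_1) = 54
Clamped end conditions give two more equations: 2h_0·M_0 + h_0·M_1 = 6(Δ_0 - s'(0)) = -24 and h_2·M_2 + 2h_2·M_3 = 6(s'(4) - Δ_2) = -3.
Solving the tridiagonal system: M_0 = -147/22, M_1 = -117/11, M_2 = 291/22, M_3 = -81/11.
On [2, 4], s'(x) = b_2 + 2c_2·(x - 2) + 3d_2·(x - 2)² with b_2 = Δ_2 - h_2(2M_2 + M_3)/6 = -37/11, c_2 = M_2/2 = 291/44, d_2 = (M_3 - M_2)/(6h_2) = -151/88. So s'(2) = -37/11.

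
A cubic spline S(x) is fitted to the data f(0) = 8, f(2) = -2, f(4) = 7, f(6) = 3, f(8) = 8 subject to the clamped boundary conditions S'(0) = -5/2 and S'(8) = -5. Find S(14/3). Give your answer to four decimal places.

6.2579

Let σ_i = S''(x_i). Step sizes h_i = 2, 2, 2, 2; slopes of the chords Δ_i = (y_(i+1) - y_i)/h_i = -5, 9/2, -2, 5/2.
  2·σ_0 + 8·σ_1 + 2·σ_2 = 6(Δ_1 - Δ_0) = 57
  2·σ_1 + 8·σ_2 + 2·σ_3 = 6(Δ_2 - Δ_1) = -39
  2·σ_2 + 8·σ_3 + 2·σ_4 = 6(Δ_3 - Δ_2) = 27
Clamped end conditions give two more equations: 2h_0·σ_0 + h_0·σ_1 = 6(Δ_0 - S'(0)) = -15 and h_3·σ_3 + 2h_3·σ_4 = 6(S'(8) - Δ_3) = -45.
Solving: σ_0 = -1103/112, σ_1 = 683/56, σ_2 = -167/16, σ_3 = 563/56, σ_4 = -1823/112.
On [4, 6], S(x) = 7 + 45/28·(x - 4) - 167/32·(x - 4)² + 765/448·(x - 4)³.
With (x - 4) = 2/3: S(14/3) = 1577/252.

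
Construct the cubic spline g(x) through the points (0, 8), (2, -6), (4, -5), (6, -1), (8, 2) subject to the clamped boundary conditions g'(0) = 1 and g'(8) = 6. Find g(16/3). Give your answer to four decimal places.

Put σ_i = g'' at the i-th knot. Here h = (2, 2, 2, 2) and Δ = (-7, 1/2, 2, 3/2), so the interior equations h_(i-1)·σ_(i-1) + 2(h_(i-1)+h_i)·σ_i + h_i·σ_(i+1) = 6(Δ_i − Δ_(i-1)) read
  2·σ_0 + 8·σ_1 + 2·σ_2 = 6(Δ_1 - Δ_0) = 45
  2·σ_1 + 8·σ_2 + 2·σ_3 = 6(Δ_2 - Δ_1) = 9
  2·σ_2 + 8·σ_3 + 2·σ_4 = 6(Δ_3 - Δ_2) = -3
Clamped end conditions give two more equations: 2h_0·σ_0 + h_0·σ_1 = 6(Δ_0 - g'(0)) = -48 and h_3·σ_3 + 2h_3·σ_4 = 6(g'(8) - Δ_3) = 27.
Solving: σ_0 = -955/56, σ_1 = 283/28, σ_2 = -7/8, σ_3 = -59/28, σ_4 = 437/56.
On [4, 6], g(x) = -5 + 23/7·(x - 4) - 7/16·(x - 4)² - 23/224·(x - 4)³.
With (x - 4) = 4/3: g(16/3) = -310/189.

-1.6402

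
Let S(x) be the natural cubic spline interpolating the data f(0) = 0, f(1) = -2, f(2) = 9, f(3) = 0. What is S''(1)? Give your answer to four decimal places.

28.8000

Write σ_i for S''(x_i). With h_i = 1, 1, 1 and divided differences Δ_i = -2, 11, -9, the continuity of S' gives the tridiagonal system
  1·σ_0 + 4·σ_1 + 1·σ_2 = 6(Δ_1 - Δ_0) = 78
  1·σ_1 + 4·σ_2 + 1·σ_3 = 6(Δ_2 - Δ_1) = -120
Natural end conditions: σ_0 = σ_3 = 0.
Hence σ_0 = 0, σ_1 = 144/5, σ_2 = -186/5, σ_3 = 0.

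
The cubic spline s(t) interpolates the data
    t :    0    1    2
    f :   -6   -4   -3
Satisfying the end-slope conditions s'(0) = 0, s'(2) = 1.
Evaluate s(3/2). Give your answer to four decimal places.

Put σ_i = s'' at the i-th knot. Here h = (1, 1) and Δ = (2, 1), so the interior equations h_(i-1)·σ_(i-1) + 2(h_(i-1)+h_i)·σ_i + h_i·σ_(i+1) = 6(Δ_i − Δ_(i-1)) read
  1·σ_0 + 4·σ_1 + 1·σ_2 = 6(Δ_1 - Δ_0) = -6
Clamped end conditions give two more equations: 2h_0·σ_0 + h_0·σ_1 = 6(Δ_0 - s'(0)) = 12 and h_1·σ_1 + 2h_1·σ_2 = 6(s'(2) - Δ_1) = 0.
Forward elimination and back-substitution give σ_0 = 8, σ_1 = -4, σ_2 = 2.
On [1, 2], s(t) = -4 + 2·(t - 1) - 2·(t - 1)² + 1·(t - 1)³.
With (t - 1) = 1/2: s(3/2) = -27/8.

-3.3750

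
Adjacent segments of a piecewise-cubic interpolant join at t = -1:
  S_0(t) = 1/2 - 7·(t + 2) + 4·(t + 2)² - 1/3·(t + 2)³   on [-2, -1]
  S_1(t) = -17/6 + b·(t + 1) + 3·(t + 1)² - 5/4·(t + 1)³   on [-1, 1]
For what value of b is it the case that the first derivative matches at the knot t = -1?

S_0'(t) = -7 + 8·(t + 2) - 1·(t + 2)², so S_0'(-1) = 0. On the right, S_1'(-1) = b, so b = 0.

0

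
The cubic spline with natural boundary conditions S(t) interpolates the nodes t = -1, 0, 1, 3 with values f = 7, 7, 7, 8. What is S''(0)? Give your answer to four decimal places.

-0.1304

Let M_i = S''(x_i). Step sizes h_i = 1, 1, 2; slopes of the chords Δ_i = (y_(i+1) - y_i)/h_i = 0, 0, 1/2.
  1·M_0 + 4·M_1 + 1·M_2 = 6(Δ_1 - Δ_0) = 0
  1·M_1 + 6·M_2 + 2·M_3 = 6(Δ_2 - Δ_1) = 3
Natural end conditions: M_0 = M_3 = 0.
Hence M_0 = 0, M_1 = -3/23, M_2 = 12/23, M_3 = 0.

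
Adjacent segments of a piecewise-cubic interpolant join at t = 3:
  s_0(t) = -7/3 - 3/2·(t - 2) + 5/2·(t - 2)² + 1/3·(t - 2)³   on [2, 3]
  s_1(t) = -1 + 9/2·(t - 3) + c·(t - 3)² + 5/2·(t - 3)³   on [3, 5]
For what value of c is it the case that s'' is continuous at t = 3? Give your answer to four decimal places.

3.5000

s_0''(t) = 5 + 2·(t - 2), so s_0''(3) = 7. On the right, s_1''(3) = 2c, so c = 7/2.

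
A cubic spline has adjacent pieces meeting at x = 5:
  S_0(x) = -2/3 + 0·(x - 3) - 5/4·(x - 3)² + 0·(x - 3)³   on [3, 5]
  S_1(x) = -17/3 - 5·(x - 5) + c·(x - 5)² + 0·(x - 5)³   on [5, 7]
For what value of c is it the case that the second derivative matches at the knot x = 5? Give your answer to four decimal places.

-1.2500

S_0''(x) = -5/2 + 0·(x - 3), so S_0''(5) = -5/2. On the right, S_1''(5) = 2c, so c = -5/4.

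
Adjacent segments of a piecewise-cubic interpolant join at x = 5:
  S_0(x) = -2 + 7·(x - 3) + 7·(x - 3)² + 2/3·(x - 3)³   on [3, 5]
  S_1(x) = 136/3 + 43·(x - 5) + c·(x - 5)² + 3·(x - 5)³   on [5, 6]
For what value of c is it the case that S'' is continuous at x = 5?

S_0''(x) = 14 + 4·(x - 3), so S_0''(5) = 22. On the right, S_1''(5) = 2c, so c = 11.

11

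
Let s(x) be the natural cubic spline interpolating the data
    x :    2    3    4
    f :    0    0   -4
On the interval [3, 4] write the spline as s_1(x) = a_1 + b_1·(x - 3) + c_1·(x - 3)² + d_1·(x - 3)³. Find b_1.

Put M_i = s'' at the i-th knot. Here h = (1, 1) and Δ = (0, -4), so the interior equations h_(i-1)·M_(i-1) + 2(h_(i-1)+h_i)·M_i + h_i·M_(i+1) = 6(Δ_i − Δ_(i-1)) read
  1·M_0 + 4·M_1 + 1·M_2 = 6(Δ_1 - Δ_0) = -24
Natural end conditions: M_0 = M_2 = 0.
Hence M_0 = 0, M_1 = -6, M_2 = 0.
On [3, 4], with s_1(x) = a_1 + b_1·(x - 3) + c_1·(x - 3)² + d_1·(x - 3)³: c_1 = M_1/2 = -3, d_1 = (M_2 - M_1)/(6h_1) = 1, b_1 = Δ_1 - h_1(2M_1 + M_2)/6 = -2.

-2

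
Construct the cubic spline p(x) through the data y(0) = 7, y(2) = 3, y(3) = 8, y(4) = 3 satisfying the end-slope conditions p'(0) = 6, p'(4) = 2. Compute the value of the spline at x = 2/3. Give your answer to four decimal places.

7.2290

With M_i denoting the second derivative at x_i, h_i = 2, 1, 1, and Δ_i = (y_(i+1) − y_i)/h_i = -2, 5, -5:
  2·M_0 + 6·M_1 + 1·M_2 = 6(Δ_1 - Δ_0) = 42
  1·M_1 + 4·M_2 + 1·M_3 = 6(Δ_2 - Δ_1) = -60
Clamped end conditions give two more equations: 2h_0·M_0 + h_0·M_1 = 6(Δ_0 - p'(0)) = -48 and h_2·M_2 + 2h_2·M_3 = 6(p'(4) - Δ_2) = 42.
Forward elimination and back-substitution give M_0 = -236/11, M_1 = 208/11, M_2 = -314/11, M_3 = 388/11.
On [0, 2], p(x) = 7 + 6·x - 118/11·x² + 37/11·x³.
With x = 2/3: p(2/3) = 2147/297.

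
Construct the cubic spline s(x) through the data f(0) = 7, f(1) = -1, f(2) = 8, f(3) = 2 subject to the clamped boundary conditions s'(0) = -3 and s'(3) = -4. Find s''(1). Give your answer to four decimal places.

44.9333

Put σ_i = s'' at the i-th knot. Here h = (1, 1, 1) and Δ = (-8, 9, -6), so the interior equations h_(i-1)·σ_(i-1) + 2(h_(i-1)+h_i)·σ_i + h_i·σ_(i+1) = 6(Δ_i − Δ_(i-1)) read
  1·σ_0 + 4·σ_1 + 1·σ_2 = 6(Δ_1 - Δ_0) = 102
  1·σ_1 + 4·σ_2 + 1·σ_3 = 6(Δ_2 - Δ_1) = -90
Clamped end conditions give two more equations: 2h_0·σ_0 + h_0·σ_1 = 6(Δ_0 - s'(0)) = -30 and h_2·σ_2 + 2h_2·σ_3 = 6(s'(3) - Δ_2) = 12.
Hence σ_0 = -562/15, σ_1 = 674/15, σ_2 = -604/15, σ_3 = 392/15.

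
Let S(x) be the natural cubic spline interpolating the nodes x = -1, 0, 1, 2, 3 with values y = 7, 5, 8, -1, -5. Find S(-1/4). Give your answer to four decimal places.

Let m_i = S''(x_i). Step sizes h_i = 1, 1, 1, 1; slopes of the chords Δ_i = (y_(i+1) - y_i)/h_i = -2, 3, -9, -4.
  1·m_0 + 4·m_1 + 1·m_2 = 6(Δ_1 - Δ_0) = 30
  1·m_1 + 4·m_2 + 1·m_3 = 6(Δ_2 - Δ_1) = -72
  1·m_2 + 4·m_3 + 1·m_4 = 6(Δ_3 - Δ_2) = 30
Natural end conditions: m_0 = m_4 = 0.
Solving the tridiagonal system: m_0 = 0, m_1 = 96/7, m_2 = -174/7, m_3 = 96/7, m_4 = 0.
On [-1, 0], S(x) = 7 - 30/7·(x + 1) + 0·(x + 1)² + 16/7·(x + 1)³.
With (x + 1) = 3/4: S(-1/4) = 19/4.

4.7500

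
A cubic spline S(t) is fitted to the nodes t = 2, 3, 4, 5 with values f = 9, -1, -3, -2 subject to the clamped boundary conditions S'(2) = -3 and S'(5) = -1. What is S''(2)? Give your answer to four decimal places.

Put m_i = S'' at the i-th knot. Here h = (1, 1, 1) and Δ = (-10, -2, 1), so the interior equations h_(i-1)·m_(i-1) + 2(h_(i-1)+h_i)·m_i + h_i·m_(i+1) = 6(Δ_i − Δ_(i-1)) read
  1·m_0 + 4·m_1 + 1·m_2 = 6(Δ_1 - Δ_0) = 48
  1·m_1 + 4·m_2 + 1·m_3 = 6(Δ_2 - Δ_1) = 18
Clamped end conditions give two more equations: 2h_0·m_0 + h_0·m_1 = 6(Δ_0 - S'(2)) = -42 and h_2·m_2 + 2h_2·m_3 = 6(S'(5) - Δ_2) = -12.
Hence m_0 = -92/3, m_1 = 58/3, m_2 = 4/3, m_3 = -20/3.

-30.6667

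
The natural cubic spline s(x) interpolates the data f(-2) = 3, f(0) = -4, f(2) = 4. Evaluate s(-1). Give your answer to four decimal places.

-1.9063

With m_i denoting the second derivative at x_i, h_i = 2, 2, and Δ_i = (y_(i+1) − y_i)/h_i = -7/2, 4:
  2·m_0 + 8·m_1 + 2·m_2 = 6(Δ_1 - Δ_0) = 45
Natural end conditions: m_0 = m_2 = 0.
Solving the tridiagonal system: m_0 = 0, m_1 = 45/8, m_2 = 0.
On [-2, 0], s(x) = 3 - 43/8·(x + 2) + 0·(x + 2)² + 15/32·(x + 2)³.
With (x + 2) = 1: s(-1) = -61/32.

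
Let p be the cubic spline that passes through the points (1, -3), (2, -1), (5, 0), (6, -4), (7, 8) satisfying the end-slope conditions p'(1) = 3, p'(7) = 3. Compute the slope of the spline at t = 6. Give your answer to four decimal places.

Let σ_i = p''(x_i). Step sizes h_i = 1, 3, 1, 1; slopes of the chords Δ_i = (y_(i+1) - y_i)/h_i = 2, 1/3, -4, 12.
  1·σ_0 + 8·σ_1 + 3·σ_2 = 6(Δ_1 - Δ_0) = -10
  3·σ_1 + 8·σ_2 + 1·σ_3 = 6(Δ_2 - Δ_1) = -26
  1·σ_2 + 4·σ_3 + 1·σ_4 = 6(Δ_3 - Δ_2) = 96
Clamped end conditions give two more equations: 2h_0·σ_0 + h_0·σ_1 = 6(Δ_0 - p'(1)) = -6 and h_3·σ_3 + 2h_3·σ_4 = 6(p'(7) - Δ_3) = -54.
Hence σ_0 = -493/114, σ_1 = 151/57, σ_2 = -1021/114, σ_3 = 2149/57, σ_4 = -5227/114.
On [6, 7], p'(t) = b_3 + 2c_3·(t - 6) + 3d_3·(t - 6)² with b_3 = Δ_3 - h_3(2σ_3 + σ_4)/6 = 1613/228, c_3 = σ_3/2 = 2149/114, d_3 = (σ_4 - σ_3)/(6h_3) = -3175/228. So p'(6) = 1613/228.

7.0746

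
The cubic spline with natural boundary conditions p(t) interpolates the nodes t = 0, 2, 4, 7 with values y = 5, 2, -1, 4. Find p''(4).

Write M_i for p''(x_i). With h_i = 2, 2, 3 and divided differences Δ_i = -3/2, -3/2, 5/3, the continuity of p' gives the tridiagonal system
  2·M_0 + 8·M_1 + 2·M_2 = 6(Δ_1 - Δ_0) = 0
  2·M_1 + 10·M_2 + 3·M_3 = 6(Δ_2 - Δ_1) = 19
Natural end conditions: M_0 = M_3 = 0.
Solving: M_0 = 0, M_1 = -1/2, M_2 = 2, M_3 = 0.

2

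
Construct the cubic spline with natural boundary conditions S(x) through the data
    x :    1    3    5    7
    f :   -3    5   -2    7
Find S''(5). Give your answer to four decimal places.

7.9000

Put σ_i = S'' at the i-th knot. Here h = (2, 2, 2) and Δ = (4, -7/2, 9/2), so the interior equations h_(i-1)·σ_(i-1) + 2(h_(i-1)+h_i)·σ_i + h_i·σ_(i+1) = 6(Δ_i − Δ_(i-1)) read
  2·σ_0 + 8·σ_1 + 2·σ_2 = 6(Δ_1 - Δ_0) = -45
  2·σ_1 + 8·σ_2 + 2·σ_3 = 6(Δ_2 - Δ_1) = 48
Natural end conditions: σ_0 = σ_3 = 0.
Forward elimination and back-substitution give σ_0 = 0, σ_1 = -38/5, σ_2 = 79/10, σ_3 = 0.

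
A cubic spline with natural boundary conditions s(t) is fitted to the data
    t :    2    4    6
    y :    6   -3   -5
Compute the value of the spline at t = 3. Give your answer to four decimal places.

0.8438

Let m_i = s''(x_i). Step sizes h_i = 2, 2; slopes of the chords Δ_i = (y_(i+1) - y_i)/h_i = -9/2, -1.
  2·m_0 + 8·m_1 + 2·m_2 = 6(Δ_1 - Δ_0) = 21
Natural end conditions: m_0 = m_2 = 0.
Hence m_0 = 0, m_1 = 21/8, m_2 = 0.
On [2, 4], s(t) = 6 - 43/8·(t - 2) + 0·(t - 2)² + 7/32·(t - 2)³.
With (t - 2) = 1: s(3) = 27/32.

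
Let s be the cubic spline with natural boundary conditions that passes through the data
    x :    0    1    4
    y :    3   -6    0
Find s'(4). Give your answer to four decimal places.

Let M_i = s''(x_i). Step sizes h_i = 1, 3; slopes of the chords Δ_i = (y_(i+1) - y_i)/h_i = -9, 2.
  1·M_0 + 8·M_1 + 3·M_2 = 6(Δ_1 - Δ_0) = 66
Natural end conditions: M_0 = M_2 = 0.
Solving: M_0 = 0, M_1 = 33/4, M_2 = 0.
On [1, 4], s'(x) = b_1 + 2c_1·(x - 1) + 3d_1·(x - 1)² with b_1 = Δ_1 - h_1(2M_1 + M_2)/6 = -25/4, c_1 = M_1/2 = 33/8, d_1 = (M_2 - M_1)/(6h_1) = -11/24. So s'(4) = 49/8.

6.1250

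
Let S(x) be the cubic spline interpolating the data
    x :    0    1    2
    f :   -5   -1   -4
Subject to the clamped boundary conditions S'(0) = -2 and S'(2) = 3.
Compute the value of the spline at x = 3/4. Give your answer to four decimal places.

-1.7891

Put m_i = S'' at the i-th knot. Here h = (1, 1) and Δ = (4, -3), so the interior equations h_(i-1)·m_(i-1) + 2(h_(i-1)+h_i)·m_i + h_i·m_(i+1) = 6(Δ_i − Δ_(i-1)) read
  1·m_0 + 4·m_1 + 1·m_2 = 6(Δ_1 - Δ_0) = -42
Clamped end conditions give two more equations: 2h_0·m_0 + h_0·m_1 = 6(Δ_0 - S'(0)) = 36 and h_1·m_1 + 2h_1·m_2 = 6(S'(2) - Δ_1) = 36.
Solving: m_0 = 31, m_1 = -26, m_2 = 31.
On [0, 1], S(x) = -5 - 2·x + 31/2·x² - 19/2·x³.
With x = 3/4: S(3/4) = -229/128.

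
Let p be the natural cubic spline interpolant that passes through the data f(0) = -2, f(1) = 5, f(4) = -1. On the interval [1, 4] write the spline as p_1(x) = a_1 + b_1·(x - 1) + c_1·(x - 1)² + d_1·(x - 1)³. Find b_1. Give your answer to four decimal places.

With σ_i denoting the second derivative at x_i, h_i = 1, 3, and Δ_i = (y_(i+1) − y_i)/h_i = 7, -2:
  1·σ_0 + 8·σ_1 + 3·σ_2 = 6(Δ_1 - Δ_0) = -54
Natural end conditions: σ_0 = σ_2 = 0.
Forward elimination and back-substitution give σ_0 = 0, σ_1 = -27/4, σ_2 = 0.
On [1, 4], with p_1(x) = a_1 + b_1·(x - 1) + c_1·(x - 1)² + d_1·(x - 1)³: c_1 = σ_1/2 = -27/8, d_1 = (σ_2 - σ_1)/(6h_1) = 3/8, b_1 = Δ_1 - h_1(2σ_1 + σ_2)/6 = 19/4.

4.7500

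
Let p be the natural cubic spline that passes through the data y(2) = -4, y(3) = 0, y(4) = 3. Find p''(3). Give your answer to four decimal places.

-1.5000

With M_i denoting the second derivative at x_i, h_i = 1, 1, and Δ_i = (y_(i+1) − y_i)/h_i = 4, 3:
  1·M_0 + 4·M_1 + 1·M_2 = 6(Δ_1 - Δ_0) = -6
Natural end conditions: M_0 = M_2 = 0.
Forward elimination and back-substitution give M_0 = 0, M_1 = -3/2, M_2 = 0.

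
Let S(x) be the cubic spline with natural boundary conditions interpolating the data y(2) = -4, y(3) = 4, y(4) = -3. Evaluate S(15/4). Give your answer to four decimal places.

-0.3711

Put m_i = S'' at the i-th knot. Here h = (1, 1) and Δ = (8, -7), so the interior equations h_(i-1)·m_(i-1) + 2(h_(i-1)+h_i)·m_i + h_i·m_(i+1) = 6(Δ_i − Δ_(i-1)) read
  1·m_0 + 4·m_1 + 1·m_2 = 6(Δ_1 - Δ_0) = -90
Natural end conditions: m_0 = m_2 = 0.
Solving the tridiagonal system: m_0 = 0, m_1 = -45/2, m_2 = 0.
On [3, 4], S(x) = 4 + 1/2·(x - 3) - 45/4·(x - 3)² + 15/4·(x - 3)³.
With (x - 3) = 3/4: S(15/4) = -95/256.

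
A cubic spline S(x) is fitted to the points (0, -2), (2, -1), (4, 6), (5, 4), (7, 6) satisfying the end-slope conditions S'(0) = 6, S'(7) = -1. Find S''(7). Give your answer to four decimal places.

-6.3115

Let M_i = S''(x_i). Step sizes h_i = 2, 2, 1, 2; slopes of the chords Δ_i = (y_(i+1) - y_i)/h_i = 1/2, 7/2, -2, 1.
  2·M_0 + 8·M_1 + 2·M_2 = 6(Δ_1 - Δ_0) = 18
  2·M_1 + 6·M_2 + 1·M_3 = 6(Δ_2 - Δ_1) = -33
  1·M_2 + 6·M_3 + 2·M_4 = 6(Δ_3 - Δ_2) = 18
Clamped end conditions give two more equations: 2h_0·M_0 + h_0·M_1 = 6(Δ_0 - S'(0)) = -33 and h_3·M_3 + 2h_3·M_4 = 6(S'(7) - Δ_3) = -12.
Hence M_0 = -733/61, M_1 = 919/122, M_2 = -556/61, M_3 = 404/61, M_4 = -385/61.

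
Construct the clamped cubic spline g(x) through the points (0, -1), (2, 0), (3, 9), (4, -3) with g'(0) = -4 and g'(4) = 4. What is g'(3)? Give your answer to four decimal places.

-6.2500

Let M_i = g''(x_i). Step sizes h_i = 2, 1, 1; slopes of the chords Δ_i = (y_(i+1) - y_i)/h_i = 1/2, 9, -12.
  2·M_0 + 6·M_1 + 1·M_2 = 6(Δ_1 - Δ_0) = 51
  1·M_1 + 4·M_2 + 1·M_3 = 6(Δ_2 - Δ_1) = -126
Clamped end conditions give two more equations: 2h_0·M_0 + h_0·M_1 = 6(Δ_0 - g'(0)) = 27 and h_2·M_2 + 2h_2·M_3 = 6(g'(4) - Δ_2) = 96.
Hence M_0 = -5/2, M_1 = 37/2, M_2 = -55, M_3 = 151/2.
On [3, 4], g'(x) = b_2 + 2c_2·(x - 3) + 3d_2·(x - 3)² with b_2 = Δ_2 - h_2(2M_2 + M_3)/6 = -25/4, c_2 = M_2/2 = -55/2, d_2 = (M_3 - M_2)/(6h_2) = 87/4. So g'(3) = -25/4.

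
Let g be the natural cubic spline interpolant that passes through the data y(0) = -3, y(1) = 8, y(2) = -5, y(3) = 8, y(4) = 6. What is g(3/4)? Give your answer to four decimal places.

8.0566

Write m_i for g''(x_i). With h_i = 1, 1, 1, 1 and divided differences Δ_i = 11, -13, 13, -2, the continuity of g' gives the tridiagonal system
  1·m_0 + 4·m_1 + 1·m_2 = 6(Δ_1 - Δ_0) = -144
  1·m_1 + 4·m_2 + 1·m_3 = 6(Δ_2 - Δ_1) = 156
  1·m_2 + 4·m_3 + 1·m_4 = 6(Δ_3 - Δ_2) = -90
Natural end conditions: m_0 = m_4 = 0.
Solving: m_0 = 0, m_1 = -1437/28, m_2 = 429/7, m_3 = -1059/28, m_4 = 0.
On [0, 1], g(x) = -3 + 1095/56·x + 0·x² - 479/56·x³.
With x = 3/4: g(3/4) = 4125/512.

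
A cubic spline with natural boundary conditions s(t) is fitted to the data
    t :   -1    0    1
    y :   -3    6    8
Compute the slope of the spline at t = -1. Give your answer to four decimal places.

10.7500

Let σ_i = s''(x_i). Step sizes h_i = 1, 1; slopes of the chords Δ_i = (y_(i+1) - y_i)/h_i = 9, 2.
  1·σ_0 + 4·σ_1 + 1·σ_2 = 6(Δ_1 - Δ_0) = -42
Natural end conditions: σ_0 = σ_2 = 0.
Solving: σ_0 = 0, σ_1 = -21/2, σ_2 = 0.
On [-1, 0], s'(t) = b_0 + 2c_0·(t + 1) + 3d_0·(t + 1)² with b_0 = Δ_0 - h_0(2σ_0 + σ_1)/6 = 43/4, c_0 = σ_0/2 = 0, d_0 = (σ_1 - σ_0)/(6h_0) = -7/4. So s'(-1) = 43/4.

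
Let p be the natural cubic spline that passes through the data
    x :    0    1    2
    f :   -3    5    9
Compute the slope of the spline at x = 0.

With M_i denoting the second derivative at x_i, h_i = 1, 1, and Δ_i = (y_(i+1) − y_i)/h_i = 8, 4:
  1·M_0 + 4·M_1 + 1·M_2 = 6(Δ_1 - Δ_0) = -24
Natural end conditions: M_0 = M_2 = 0.
Solving: M_0 = 0, M_1 = -6, M_2 = 0.
On [0, 1], p'(x) = b_0 + 2c_0·x + 3d_0·x² with b_0 = Δ_0 - h_0(2M_0 + M_1)/6 = 9, c_0 = M_0/2 = 0, d_0 = (M_1 - M_0)/(6h_0) = -1. So p'(0) = 9.

9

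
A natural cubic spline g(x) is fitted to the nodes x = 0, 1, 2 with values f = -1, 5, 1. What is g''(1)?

Write σ_i for g''(x_i). With h_i = 1, 1 and divided differences Δ_i = 6, -4, the continuity of g' gives the tridiagonal system
  1·σ_0 + 4·σ_1 + 1·σ_2 = 6(Δ_1 - Δ_0) = -60
Natural end conditions: σ_0 = σ_2 = 0.
Solving: σ_0 = 0, σ_1 = -15, σ_2 = 0.

-15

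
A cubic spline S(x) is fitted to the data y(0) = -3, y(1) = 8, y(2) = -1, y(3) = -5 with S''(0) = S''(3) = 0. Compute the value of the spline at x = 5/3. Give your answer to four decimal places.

2.6914

Put m_i = S'' at the i-th knot. Here h = (1, 1, 1) and Δ = (11, -9, -4), so the interior equations h_(i-1)·m_(i-1) + 2(h_(i-1)+h_i)·m_i + h_i·m_(i+1) = 6(Δ_i − Δ_(i-1)) read
  1·m_0 + 4·m_1 + 1·m_2 = 6(Δ_1 - Δ_0) = -120
  1·m_1 + 4·m_2 + 1·m_3 = 6(Δ_2 - Δ_1) = 30
Natural end conditions: m_0 = m_3 = 0.
Solving the tridiagonal system: m_0 = 0, m_1 = -34, m_2 = 16, m_3 = 0.
On [1, 2], S(x) = 8 - 1/3·(x - 1) - 17·(x - 1)² + 25/3·(x - 1)³.
With (x - 1) = 2/3: S(5/3) = 218/81.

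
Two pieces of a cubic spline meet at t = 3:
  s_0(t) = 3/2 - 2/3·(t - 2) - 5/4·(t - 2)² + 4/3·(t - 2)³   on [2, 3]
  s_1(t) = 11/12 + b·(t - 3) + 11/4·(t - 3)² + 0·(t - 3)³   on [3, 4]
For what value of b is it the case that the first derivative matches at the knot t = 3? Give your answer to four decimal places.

0.8333

s_0'(t) = -2/3 - 5/2·(t - 2) + 4·(t - 2)², so s_0'(3) = 5/6. On the right, s_1'(3) = b, so b = 5/6.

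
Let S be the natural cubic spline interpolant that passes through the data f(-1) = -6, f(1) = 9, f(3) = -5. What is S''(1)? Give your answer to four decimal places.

Let σ_i = S''(x_i). Step sizes h_i = 2, 2; slopes of the chords Δ_i = (y_(i+1) - y_i)/h_i = 15/2, -7.
  2·σ_0 + 8·σ_1 + 2·σ_2 = 6(Δ_1 - Δ_0) = -87
Natural end conditions: σ_0 = σ_2 = 0.
Hence σ_0 = 0, σ_1 = -87/8, σ_2 = 0.

-10.8750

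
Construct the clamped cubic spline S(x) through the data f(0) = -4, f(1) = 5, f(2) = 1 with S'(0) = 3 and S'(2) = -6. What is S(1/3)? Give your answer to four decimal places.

Write M_i for S''(x_i). With h_i = 1, 1 and divided differences Δ_i = 9, -4, the continuity of S' gives the tridiagonal system
  1·M_0 + 4·M_1 + 1·M_2 = 6(Δ_1 - Δ_0) = -78
Clamped end conditions give two more equations: 2h_0·M_0 + h_0·M_1 = 6(Δ_0 - S'(0)) = 36 and h_1·M_1 + 2h_1·M_2 = 6(S'(2) - Δ_1) = -12.
Solving: M_0 = 33, M_1 = -30, M_2 = 9.
On [0, 1], S(x) = -4 + 3·x + 33/2·x² - 21/2·x³.
With x = 1/3: S(1/3) = -14/9.

-1.5556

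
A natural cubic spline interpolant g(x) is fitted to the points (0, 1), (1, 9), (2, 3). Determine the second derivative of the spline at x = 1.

-21

Put M_i = g'' at the i-th knot. Here h = (1, 1) and Δ = (8, -6), so the interior equations h_(i-1)·M_(i-1) + 2(h_(i-1)+h_i)·M_i + h_i·M_(i+1) = 6(Δ_i − Δ_(i-1)) read
  1·M_0 + 4·M_1 + 1·M_2 = 6(Δ_1 - Δ_0) = -84
Natural end conditions: M_0 = M_2 = 0.
Solving the tridiagonal system: M_0 = 0, M_1 = -21, M_2 = 0.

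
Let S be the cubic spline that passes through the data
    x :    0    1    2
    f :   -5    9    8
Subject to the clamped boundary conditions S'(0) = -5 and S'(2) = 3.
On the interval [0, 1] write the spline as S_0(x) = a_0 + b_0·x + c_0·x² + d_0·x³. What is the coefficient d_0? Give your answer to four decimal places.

-22.7500

With M_i denoting the second derivative at x_i, h_i = 1, 1, and Δ_i = (y_(i+1) − y_i)/h_i = 14, -1:
  1·M_0 + 4·M_1 + 1·M_2 = 6(Δ_1 - Δ_0) = -90
Clamped end conditions give two more equations: 2h_0·M_0 + h_0·M_1 = 6(Δ_0 - S'(0)) = 114 and h_1·M_1 + 2h_1·M_2 = 6(S'(2) - Δ_1) = 24.
Forward elimination and back-substitution give M_0 = 167/2, M_1 = -53, M_2 = 77/2.
On [0, 1], with S_0(x) = a_0 + b_0·x + c_0·x² + d_0·x³: c_0 = M_0/2 = 167/4, d_0 = (M_1 - M_0)/(6h_0) = -91/4, b_0 = Δ_0 - h_0(2M_0 + M_1)/6 = -5.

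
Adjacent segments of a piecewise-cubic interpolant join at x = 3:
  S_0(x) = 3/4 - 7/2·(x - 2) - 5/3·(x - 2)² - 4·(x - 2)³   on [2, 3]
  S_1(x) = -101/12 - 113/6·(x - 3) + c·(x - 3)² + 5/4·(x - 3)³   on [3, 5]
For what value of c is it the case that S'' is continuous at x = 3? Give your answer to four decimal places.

S_0''(x) = -10/3 - 24·(x - 2), so S_0''(3) = -82/3. On the right, S_1''(3) = 2c, so c = -41/3.

-13.6667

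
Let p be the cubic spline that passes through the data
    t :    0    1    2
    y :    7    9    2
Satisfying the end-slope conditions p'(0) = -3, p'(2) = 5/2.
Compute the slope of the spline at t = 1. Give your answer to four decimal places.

Let M_i = p''(x_i). Step sizes h_i = 1, 1; slopes of the chords Δ_i = (y_(i+1) - y_i)/h_i = 2, -7.
  1·M_0 + 4·M_1 + 1·M_2 = 6(Δ_1 - Δ_0) = -54
Clamped end conditions give two more equations: 2h_0·M_0 + h_0·M_1 = 6(Δ_0 - p'(0)) = 30 and h_1·M_1 + 2h_1·M_2 = 6(p'(2) - Δ_1) = 57.
Solving the tridiagonal system: M_0 = 125/4, M_1 = -65/2, M_2 = 179/4.
On [1, 2], p'(t) = b_1 + 2c_1·(t - 1) + 3d_1·(t - 1)² with b_1 = Δ_1 - h_1(2M_1 + M_2)/6 = -29/8, c_1 = M_1/2 = -65/4, d_1 = (M_2 - M_1)/(6h_1) = 103/8. So p'(1) = -29/8.

-3.6250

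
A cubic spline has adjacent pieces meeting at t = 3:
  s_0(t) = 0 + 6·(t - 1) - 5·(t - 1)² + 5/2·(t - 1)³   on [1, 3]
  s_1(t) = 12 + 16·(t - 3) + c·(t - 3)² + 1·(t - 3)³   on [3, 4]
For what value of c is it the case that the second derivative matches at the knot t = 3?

s_0''(t) = -10 + 15·(t - 1), so s_0''(3) = 20. On the right, s_1''(3) = 2c, so c = 10.

10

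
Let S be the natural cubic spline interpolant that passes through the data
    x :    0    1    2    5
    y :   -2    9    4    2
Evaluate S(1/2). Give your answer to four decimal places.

5.1008

Let M_i = S''(x_i). Step sizes h_i = 1, 1, 3; slopes of the chords Δ_i = (y_(i+1) - y_i)/h_i = 11, -5, -2/3.
  1·M_0 + 4·M_1 + 1·M_2 = 6(Δ_1 - Δ_0) = -96
  1·M_1 + 8·M_2 + 3·M_3 = 6(Δ_2 - Δ_1) = 26
Natural end conditions: M_0 = M_3 = 0.
Forward elimination and back-substitution give M_0 = 0, M_1 = -794/31, M_2 = 200/31, M_3 = 0.
On [0, 1], S(x) = -2 + 1420/93·x + 0·x² - 397/93·x³.
With x = 1/2: S(1/2) = 1265/248.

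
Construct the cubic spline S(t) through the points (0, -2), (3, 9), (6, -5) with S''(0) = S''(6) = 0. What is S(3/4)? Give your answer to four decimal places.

2.2148

Put M_i = S'' at the i-th knot. Here h = (3, 3) and Δ = (11/3, -14/3), so the interior equations h_(i-1)·M_(i-1) + 2(h_(i-1)+h_i)·M_i + h_i·M_(i+1) = 6(Δ_i − Δ_(i-1)) read
  3·M_0 + 12·M_1 + 3·M_2 = 6(Δ_1 - Δ_0) = -50
Natural end conditions: M_0 = M_2 = 0.
Forward elimination and back-substitution give M_0 = 0, M_1 = -25/6, M_2 = 0.
On [0, 3], S(t) = -2 + 23/4·t + 0·t² - 25/108·t³.
With t = 3/4: S(3/4) = 567/256.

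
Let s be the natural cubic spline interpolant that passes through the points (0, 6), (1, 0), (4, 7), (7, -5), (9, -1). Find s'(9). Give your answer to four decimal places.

3.8772

Write M_i for s''(x_i). With h_i = 1, 3, 3, 2 and divided differences Δ_i = -6, 7/3, -4, 2, the continuity of s' gives the tridiagonal system
  1·M_0 + 8·M_1 + 3·M_2 = 6(Δ_1 - Δ_0) = 50
  3·M_1 + 12·M_2 + 3·M_3 = 6(Δ_2 - Δ_1) = -38
  3·M_2 + 10·M_3 + 2·M_4 = 6(Δ_3 - Δ_2) = 36
Natural end conditions: M_0 = M_4 = 0.
Solving the tridiagonal system: M_0 = 0, M_1 = 167/19, M_2 = -386/57, M_3 = 107/19, M_4 = 0.
On [7, 9], s'(x) = b_3 + 2c_3·(x - 7) + 3d_3·(x - 7)² with b_3 = Δ_3 - h_3(2M_3 + M_4)/6 = -100/57, c_3 = M_3/2 = 107/38, d_3 = (M_4 - M_3)/(6h_3) = -107/228. So s'(9) = 221/57.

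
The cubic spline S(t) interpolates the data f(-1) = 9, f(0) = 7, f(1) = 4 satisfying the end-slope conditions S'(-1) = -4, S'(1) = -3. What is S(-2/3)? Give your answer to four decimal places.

8.0370

Let M_i = S''(x_i). Step sizes h_i = 1, 1; slopes of the chords Δ_i = (y_(i+1) - y_i)/h_i = -2, -3.
  1·M_0 + 4·M_1 + 1·M_2 = 6(Δ_1 - Δ_0) = -6
Clamped end conditions give two more equations: 2h_0·M_0 + h_0·M_1 = 6(Δ_0 - S'(-1)) = 12 and h_1·M_1 + 2h_1·M_2 = 6(S'(1) - Δ_1) = 0.
Solving: M_0 = 8, M_1 = -4, M_2 = 2.
On [-1, 0], S(t) = 9 - 4·(t + 1) + 4·(t + 1)² - 2·(t + 1)³.
With (t + 1) = 1/3: S(-2/3) = 217/27.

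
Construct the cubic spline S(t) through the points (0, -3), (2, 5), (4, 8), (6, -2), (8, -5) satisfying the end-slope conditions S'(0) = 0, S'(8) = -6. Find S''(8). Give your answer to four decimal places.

-10.0714

With M_i denoting the second derivative at x_i, h_i = 2, 2, 2, 2, and Δ_i = (y_(i+1) − y_i)/h_i = 4, 3/2, -5, -3/2:
  2·M_0 + 8·M_1 + 2·M_2 = 6(Δ_1 - Δ_0) = -15
  2·M_1 + 8·M_2 + 2·M_3 = 6(Δ_2 - Δ_1) = -39
  2·M_2 + 8·M_3 + 2·M_4 = 6(Δ_3 - Δ_2) = 21
Clamped end conditions give two more equations: 2h_0·M_0 + h_0·M_1 = 6(Δ_0 - S'(0)) = 24 and h_3·M_3 + 2h_3·M_4 = 6(S'(8) - Δ_3) = -27.
Solving: M_0 = 99/14, M_1 = -15/7, M_2 = -6, M_3 = 93/14, M_4 = -141/14.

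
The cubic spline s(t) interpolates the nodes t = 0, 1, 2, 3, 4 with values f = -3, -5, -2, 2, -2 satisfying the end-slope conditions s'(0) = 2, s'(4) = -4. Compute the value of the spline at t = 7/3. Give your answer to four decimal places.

-0.0966

With M_i denoting the second derivative at x_i, h_i = 1, 1, 1, 1, and Δ_i = (y_(i+1) − y_i)/h_i = -2, 3, 4, -4:
  1·M_0 + 4·M_1 + 1·M_2 = 6(Δ_1 - Δ_0) = 30
  1·M_1 + 4·M_2 + 1·M_3 = 6(Δ_2 - Δ_1) = 6
  1·M_2 + 4·M_3 + 1·M_4 = 6(Δ_3 - Δ_2) = -48
Clamped end conditions give two more equations: 2h_0·M_0 + h_0·M_1 = 6(Δ_0 - s'(0)) = -24 and h_3·M_3 + 2h_3·M_4 = 6(s'(4) - Δ_3) = 0.
Hence M_0 = -495/28, M_1 = 159/14, M_2 = 9/4, M_3 = -201/14, M_4 = 201/28.
On [2, 3], s(t) = -2 + 79/14·(t - 2) + 9/8·(t - 2)² - 155/56·(t - 2)³.
With (t - 2) = 1/3: s(7/3) = -73/756.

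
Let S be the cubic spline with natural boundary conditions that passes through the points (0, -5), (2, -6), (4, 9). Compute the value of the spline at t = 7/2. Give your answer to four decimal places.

4.3125

With M_i denoting the second derivative at x_i, h_i = 2, 2, and Δ_i = (y_(i+1) − y_i)/h_i = -1/2, 15/2:
  2·M_0 + 8·M_1 + 2·M_2 = 6(Δ_1 - Δ_0) = 48
Natural end conditions: M_0 = M_2 = 0.
Solving: M_0 = 0, M_1 = 6, M_2 = 0.
On [2, 4], S(t) = -6 + 7/2·(t - 2) + 3·(t - 2)² - 1/2·(t - 2)³.
With (t - 2) = 3/2: S(7/2) = 69/16.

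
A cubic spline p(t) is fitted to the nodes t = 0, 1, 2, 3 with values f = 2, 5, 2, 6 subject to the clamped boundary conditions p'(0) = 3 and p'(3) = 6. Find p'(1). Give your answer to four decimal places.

-0.6000

With M_i denoting the second derivative at x_i, h_i = 1, 1, 1, and Δ_i = (y_(i+1) − y_i)/h_i = 3, -3, 4:
  1·M_0 + 4·M_1 + 1·M_2 = 6(Δ_1 - Δ_0) = -36
  1·M_1 + 4·M_2 + 1·M_3 = 6(Δ_2 - Δ_1) = 42
Clamped end conditions give two more equations: 2h_0·M_0 + h_0·M_1 = 6(Δ_0 - p'(0)) = 0 and h_2·M_2 + 2h_2·M_3 = 6(p'(3) - Δ_2) = 12.
Solving the tridiagonal system: M_0 = 36/5, M_1 = -72/5, M_2 = 72/5, M_3 = -6/5.
On [1, 2], p'(t) = b_1 + 2c_1·(t - 1) + 3d_1·(t - 1)² with b_1 = Δ_1 - h_1(2M_1 + M_2)/6 = -3/5, c_1 = M_1/2 = -36/5, d_1 = (M_2 - M_1)/(6h_1) = 24/5. So p'(1) = -3/5.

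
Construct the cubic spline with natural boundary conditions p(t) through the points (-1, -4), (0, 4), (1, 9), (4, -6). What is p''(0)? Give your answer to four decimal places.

Let σ_i = p''(x_i). Step sizes h_i = 1, 1, 3; slopes of the chords Δ_i = (y_(i+1) - y_i)/h_i = 8, 5, -5.
  1·σ_0 + 4·σ_1 + 1·σ_2 = 6(Δ_1 - Δ_0) = -18
  1·σ_1 + 8·σ_2 + 3·σ_3 = 6(Δ_2 - Δ_1) = -60
Natural end conditions: σ_0 = σ_3 = 0.
Solving: σ_0 = 0, σ_1 = -84/31, σ_2 = -222/31, σ_3 = 0.

-2.7097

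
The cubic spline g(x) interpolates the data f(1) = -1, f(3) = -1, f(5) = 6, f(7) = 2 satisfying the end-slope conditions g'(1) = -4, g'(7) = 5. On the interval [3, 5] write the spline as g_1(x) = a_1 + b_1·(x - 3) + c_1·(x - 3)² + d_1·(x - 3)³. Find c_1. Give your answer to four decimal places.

1.9000

With m_i denoting the second derivative at x_i, h_i = 2, 2, 2, and Δ_i = (y_(i+1) − y_i)/h_i = 0, 7/2, -2:
  2·m_0 + 8·m_1 + 2·m_2 = 6(Δ_1 - Δ_0) = 21
  2·m_1 + 8·m_2 + 2·m_3 = 6(Δ_2 - Δ_1) = -33
Clamped end conditions give two more equations: 2h_0·m_0 + h_0·m_1 = 6(Δ_0 - g'(1)) = 24 and h_2·m_2 + 2h_2·m_3 = 6(g'(7) - Δ_2) = 42.
Solving the tridiagonal system: m_0 = 41/10, m_1 = 19/5, m_2 = -44/5, m_3 = 149/10.
On [3, 5], with g_1(x) = a_1 + b_1·(x - 3) + c_1·(x - 3)² + d_1·(x - 3)³: c_1 = m_1/2 = 19/10, d_1 = (m_2 - m_1)/(6h_1) = -21/20, b_1 = Δ_1 - h_1(2m_1 + m_2)/6 = 39/10.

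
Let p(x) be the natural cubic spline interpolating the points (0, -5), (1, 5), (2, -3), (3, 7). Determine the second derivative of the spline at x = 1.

-36

Put M_i = p'' at the i-th knot. Here h = (1, 1, 1) and Δ = (10, -8, 10), so the interior equations h_(i-1)·M_(i-1) + 2(h_(i-1)+h_i)·M_i + h_i·M_(i+1) = 6(Δ_i − Δ_(i-1)) read
  1·M_0 + 4·M_1 + 1·M_2 = 6(Δ_1 - Δ_0) = -108
  1·M_1 + 4·M_2 + 1·M_3 = 6(Δ_2 - Δ_1) = 108
Natural end conditions: M_0 = M_3 = 0.
Forward elimination and back-substitution give M_0 = 0, M_1 = -36, M_2 = 36, M_3 = 0.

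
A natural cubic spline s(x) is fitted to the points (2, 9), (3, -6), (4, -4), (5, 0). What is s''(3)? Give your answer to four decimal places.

26.4000

With σ_i denoting the second derivative at x_i, h_i = 1, 1, 1, and Δ_i = (y_(i+1) − y_i)/h_i = -15, 2, 4:
  1·σ_0 + 4·σ_1 + 1·σ_2 = 6(Δ_1 - Δ_0) = 102
  1·σ_1 + 4·σ_2 + 1·σ_3 = 6(Δ_2 - Δ_1) = 12
Natural end conditions: σ_0 = σ_3 = 0.
Forward elimination and back-substitution give σ_0 = 0, σ_1 = 132/5, σ_2 = -18/5, σ_3 = 0.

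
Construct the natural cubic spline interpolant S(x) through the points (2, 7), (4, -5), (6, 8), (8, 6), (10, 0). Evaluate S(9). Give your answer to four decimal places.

With M_i denoting the second derivative at x_i, h_i = 2, 2, 2, 2, and Δ_i = (y_(i+1) − y_i)/h_i = -6, 13/2, -1, -3:
  2·M_0 + 8·M_1 + 2·M_2 = 6(Δ_1 - Δ_0) = 75
  2·M_1 + 8·M_2 + 2·M_3 = 6(Δ_2 - Δ_1) = -45
  2·M_2 + 8·M_3 + 2·M_4 = 6(Δ_3 - Δ_2) = -12
Natural end conditions: M_0 = M_4 = 0.
Hence M_0 = 0, M_1 = 1293/112, M_2 = -243/28, M_3 = 75/112, M_4 = 0.
On [8, 10], S(x) = 6 - 193/56·(x - 8) + 75/224·(x - 8)² - 25/448·(x - 8)³.
With (x - 8) = 1: S(9) = 1269/448.

2.8326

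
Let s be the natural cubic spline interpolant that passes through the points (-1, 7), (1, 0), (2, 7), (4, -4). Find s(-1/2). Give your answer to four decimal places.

3.2277

Let M_i = s''(x_i). Step sizes h_i = 2, 1, 2; slopes of the chords Δ_i = (y_(i+1) - y_i)/h_i = -7/2, 7, -11/2.
  2·M_0 + 6·M_1 + 1·M_2 = 6(Δ_1 - Δ_0) = 63
  1·M_1 + 6·M_2 + 2·M_3 = 6(Δ_2 - Δ_1) = -75
Natural end conditions: M_0 = M_3 = 0.
Forward elimination and back-substitution give M_0 = 0, M_1 = 453/35, M_2 = -513/35, M_3 = 0.
On [-1, 1], s(t) = 7 - 547/70·(t + 1) + 0·(t + 1)² + 151/140·(t + 1)³.
With (t + 1) = 1/2: s(-1/2) = 723/224.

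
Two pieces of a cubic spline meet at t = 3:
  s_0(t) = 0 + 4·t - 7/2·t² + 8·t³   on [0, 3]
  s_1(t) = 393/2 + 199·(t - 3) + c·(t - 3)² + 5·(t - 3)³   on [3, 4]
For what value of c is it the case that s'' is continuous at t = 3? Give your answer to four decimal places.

68.5000

s_0''(t) = -7 + 48·t, so s_0''(3) = 137. On the right, s_1''(3) = 2c, so c = 137/2.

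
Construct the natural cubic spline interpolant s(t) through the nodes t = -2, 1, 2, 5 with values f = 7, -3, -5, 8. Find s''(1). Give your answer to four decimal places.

0.4127

Put m_i = s'' at the i-th knot. Here h = (3, 1, 3) and Δ = (-10/3, -2, 13/3), so the interior equations h_(i-1)·m_(i-1) + 2(h_(i-1)+h_i)·m_i + h_i·m_(i+1) = 6(Δ_i − Δ_(i-1)) read
  3·m_0 + 8·m_1 + 1·m_2 = 6(Δ_1 - Δ_0) = 8
  1·m_1 + 8·m_2 + 3·m_3 = 6(Δ_2 - Δ_1) = 38
Natural end conditions: m_0 = m_3 = 0.
Forward elimination and back-substitution give m_0 = 0, m_1 = 26/63, m_2 = 296/63, m_3 = 0.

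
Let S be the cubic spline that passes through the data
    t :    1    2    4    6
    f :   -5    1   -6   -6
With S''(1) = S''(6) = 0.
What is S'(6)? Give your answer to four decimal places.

1.8182

Put σ_i = S'' at the i-th knot. Here h = (1, 2, 2) and Δ = (6, -7/2, 0), so the interior equations h_(i-1)·σ_(i-1) + 2(h_(i-1)+h_i)·σ_i + h_i·σ_(i+1) = 6(Δ_i − Δ_(i-1)) read
  1·σ_0 + 6·σ_1 + 2·σ_2 = 6(Δ_1 - Δ_0) = -57
  2·σ_1 + 8·σ_2 + 2·σ_3 = 6(Δ_2 - Δ_1) = 21
Natural end conditions: σ_0 = σ_3 = 0.
Hence σ_0 = 0, σ_1 = -249/22, σ_2 = 60/11, σ_3 = 0.
On [4, 6], S'(t) = b_2 + 2c_2·(t - 4) + 3d_2·(t - 4)² with b_2 = Δ_2 - h_2(2σ_2 + σ_3)/6 = -40/11, c_2 = σ_2/2 = 30/11, d_2 = (σ_3 - σ_2)/(6h_2) = -5/11. So S'(6) = 20/11.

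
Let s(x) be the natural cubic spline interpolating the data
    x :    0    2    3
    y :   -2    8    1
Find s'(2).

-3

With M_i denoting the second derivative at x_i, h_i = 2, 1, and Δ_i = (y_(i+1) − y_i)/h_i = 5, -7:
  2·M_0 + 6·M_1 + 1·M_2 = 6(Δ_1 - Δ_0) = -72
Natural end conditions: M_0 = M_2 = 0.
Solving: M_0 = 0, M_1 = -12, M_2 = 0.
On [2, 3], s'(x) = b_1 + 2c_1·(x - 2) + 3d_1·(x - 2)² with b_1 = Δ_1 - h_1(2M_1 + M_2)/6 = -3, c_1 = M_1/2 = -6, d_1 = (M_2 - M_1)/(6h_1) = 2. So s'(2) = -3.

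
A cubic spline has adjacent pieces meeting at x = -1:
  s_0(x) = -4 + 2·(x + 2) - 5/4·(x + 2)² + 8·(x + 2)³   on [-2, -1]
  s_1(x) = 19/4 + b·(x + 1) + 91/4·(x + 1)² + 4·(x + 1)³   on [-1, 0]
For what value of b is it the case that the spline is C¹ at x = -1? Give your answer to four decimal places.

s_0'(x) = 2 - 5/2·(x + 2) + 24·(x + 2)², so s_0'(-1) = 47/2. On the right, s_1'(-1) = b, so b = 47/2.

23.5000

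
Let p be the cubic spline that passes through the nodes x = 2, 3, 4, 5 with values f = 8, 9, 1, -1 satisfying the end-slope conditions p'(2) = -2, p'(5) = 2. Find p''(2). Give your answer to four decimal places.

19.8667

Let M_i = p''(x_i). Step sizes h_i = 1, 1, 1; slopes of the chords Δ_i = (y_(i+1) - y_i)/h_i = 1, -8, -2.
  1·M_0 + 4·M_1 + 1·M_2 = 6(Δ_1 - Δ_0) = -54
  1·M_1 + 4·M_2 + 1·M_3 = 6(Δ_2 - Δ_1) = 36
Clamped end conditions give two more equations: 2h_0·M_0 + h_0·M_1 = 6(Δ_0 - p'(2)) = 18 and h_2·M_2 + 2h_2·M_3 = 6(p'(5) - Δ_2) = 24.
Forward elimination and back-substitution give M_0 = 298/15, M_1 = -326/15, M_2 = 196/15, M_3 = 82/15.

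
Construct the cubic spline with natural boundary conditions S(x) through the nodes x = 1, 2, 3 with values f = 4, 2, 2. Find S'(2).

Write M_i for S''(x_i). With h_i = 1, 1 and divided differences Δ_i = -2, 0, the continuity of S' gives the tridiagonal system
  1·M_0 + 4·M_1 + 1·M_2 = 6(Δ_1 - Δ_0) = 12
Natural end conditions: M_0 = M_2 = 0.
Forward elimination and back-substitution give M_0 = 0, M_1 = 3, M_2 = 0.
On [2, 3], S'(x) = b_1 + 2c_1·(x - 2) + 3d_1·(x - 2)² with b_1 = Δ_1 - h_1(2M_1 + M_2)/6 = -1, c_1 = M_1/2 = 3/2, d_1 = (M_2 - M_1)/(6h_1) = -1/2. So S'(2) = -1.

-1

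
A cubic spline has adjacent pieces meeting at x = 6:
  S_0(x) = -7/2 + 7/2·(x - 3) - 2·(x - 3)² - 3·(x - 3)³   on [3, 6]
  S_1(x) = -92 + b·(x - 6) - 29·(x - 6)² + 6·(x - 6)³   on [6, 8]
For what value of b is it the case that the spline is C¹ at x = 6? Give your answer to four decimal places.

-89.5000

S_0'(x) = 7/2 - 4·(x - 3) - 9·(x - 3)², so S_0'(6) = -179/2. On the right, S_1'(6) = b, so b = -179/2.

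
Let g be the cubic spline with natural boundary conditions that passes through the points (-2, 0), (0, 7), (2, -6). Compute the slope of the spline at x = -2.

6

With m_i denoting the second derivative at x_i, h_i = 2, 2, and Δ_i = (y_(i+1) − y_i)/h_i = 7/2, -13/2:
  2·m_0 + 8·m_1 + 2·m_2 = 6(Δ_1 - Δ_0) = -60
Natural end conditions: m_0 = m_2 = 0.
Forward elimination and back-substitution give m_0 = 0, m_1 = -15/2, m_2 = 0.
On [-2, 0], g'(x) = b_0 + 2c_0·(x + 2) + 3d_0·(x + 2)² with b_0 = Δ_0 - h_0(2m_0 + m_1)/6 = 6, c_0 = m_0/2 = 0, d_0 = (m_1 - m_0)/(6h_0) = -5/8. So g'(-2) = 6.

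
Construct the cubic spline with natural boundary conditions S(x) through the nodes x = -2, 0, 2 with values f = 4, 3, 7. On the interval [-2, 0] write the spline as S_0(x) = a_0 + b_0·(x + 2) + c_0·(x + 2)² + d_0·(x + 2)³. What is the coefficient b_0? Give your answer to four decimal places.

-1.1250

Write m_i for S''(x_i). With h_i = 2, 2 and divided differences Δ_i = -1/2, 2, the continuity of S' gives the tridiagonal system
  2·m_0 + 8·m_1 + 2·m_2 = 6(Δ_1 - Δ_0) = 15
Natural end conditions: m_0 = m_2 = 0.
Solving the tridiagonal system: m_0 = 0, m_1 = 15/8, m_2 = 0.
On [-2, 0], with S_0(x) = a_0 + b_0·(x + 2) + c_0·(x + 2)² + d_0·(x + 2)³: c_0 = m_0/2 = 0, d_0 = (m_1 - m_0)/(6h_0) = 5/32, b_0 = Δ_0 - h_0(2m_0 + m_1)/6 = -9/8.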